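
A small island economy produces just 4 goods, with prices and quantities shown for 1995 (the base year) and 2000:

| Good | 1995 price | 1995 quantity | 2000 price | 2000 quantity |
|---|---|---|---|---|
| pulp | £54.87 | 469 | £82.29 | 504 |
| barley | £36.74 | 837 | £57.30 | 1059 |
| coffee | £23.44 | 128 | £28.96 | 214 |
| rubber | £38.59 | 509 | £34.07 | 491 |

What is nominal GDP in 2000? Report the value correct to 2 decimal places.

Nominal GDP 2000 = Σ (p_2000 × q_2000) = 82.29·504 + 57.30·1059 + 28.96·214 + 34.07·491 = 125080.67.

£125080.67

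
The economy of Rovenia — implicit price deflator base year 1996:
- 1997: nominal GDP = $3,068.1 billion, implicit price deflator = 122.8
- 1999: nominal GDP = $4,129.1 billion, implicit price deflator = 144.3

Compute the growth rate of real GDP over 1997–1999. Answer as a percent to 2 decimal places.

14.53%

Real GDP 1997 = 3068.1 / 1.228 = 2498.45.
Real GDP 1999 = 4129.1 / 1.443 = 2861.47.
Real growth = 2861.47 / 2498.45 − 1 = 0.1453.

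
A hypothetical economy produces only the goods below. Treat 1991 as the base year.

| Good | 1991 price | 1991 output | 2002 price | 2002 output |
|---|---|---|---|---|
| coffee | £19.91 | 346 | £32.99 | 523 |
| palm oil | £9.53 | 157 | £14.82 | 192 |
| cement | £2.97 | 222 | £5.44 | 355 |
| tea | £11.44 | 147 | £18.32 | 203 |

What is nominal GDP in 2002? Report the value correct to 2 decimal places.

Nominal GDP 2002 = Σ (p_2002 × q_2002) = 32.99·523 + 14.82·192 + 5.44·355 + 18.32·203 = 25749.37.

£25749.37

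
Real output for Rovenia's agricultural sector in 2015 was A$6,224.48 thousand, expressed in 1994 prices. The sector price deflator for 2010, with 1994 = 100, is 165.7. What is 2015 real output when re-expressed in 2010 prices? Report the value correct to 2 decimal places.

Real output in 2010 prices = Real output in 1994 prices × (P_2010/P_1994) = 6224.48 × 1.657 = 10313.96.

A$10,313.96 thousand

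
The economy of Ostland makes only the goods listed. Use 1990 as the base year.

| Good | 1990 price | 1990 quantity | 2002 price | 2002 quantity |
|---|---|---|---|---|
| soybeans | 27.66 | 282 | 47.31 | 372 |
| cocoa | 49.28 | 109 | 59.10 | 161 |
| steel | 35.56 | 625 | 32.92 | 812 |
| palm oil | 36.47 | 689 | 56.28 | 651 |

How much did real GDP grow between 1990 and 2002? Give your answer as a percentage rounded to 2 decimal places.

17.04%

Real GDP 1990 = Nominal GDP 1990 = 27.66·282 + 49.28·109 + 35.56·625 + 36.47·689 = 60524.47.
Real GDP 2002 (at 1990 prices) = 27.66·372 + 49.28·161 + 35.56·812 + 36.47·651 = 70840.29.
Real growth = 70840.29/60524.47 − 1 = 0.1704.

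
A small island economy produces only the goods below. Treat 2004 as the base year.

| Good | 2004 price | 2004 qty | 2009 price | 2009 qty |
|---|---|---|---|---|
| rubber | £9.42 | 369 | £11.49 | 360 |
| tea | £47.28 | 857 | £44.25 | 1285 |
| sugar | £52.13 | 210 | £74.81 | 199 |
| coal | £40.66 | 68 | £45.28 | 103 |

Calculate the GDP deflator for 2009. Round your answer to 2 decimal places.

102.34

Nominal GDP 2009 = 11.49·360 + 44.25·1285 + 74.81·199 + 45.28·103 = 80548.68.
Real GDP 2009 (at 2004 prices) = 9.42·360 + 47.28·1285 + 52.13·199 + 40.66·103 = 78707.85.
Deflator = Nominal/Real × 100 = 80548.68/78707.85 × 100 = 102.339.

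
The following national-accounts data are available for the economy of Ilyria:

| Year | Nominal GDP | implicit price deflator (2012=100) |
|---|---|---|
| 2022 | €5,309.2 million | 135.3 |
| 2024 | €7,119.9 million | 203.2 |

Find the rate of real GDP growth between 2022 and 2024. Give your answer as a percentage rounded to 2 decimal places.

-10.71%

Deflate each year: 2022 → 5309.2/1.353 = 3924.02; 2024 → 7119.9/2.032 = 3503.89.
So real GDP changed by 3503.89/3924.02 − 1 = -0.1071, i.e. -10.71%.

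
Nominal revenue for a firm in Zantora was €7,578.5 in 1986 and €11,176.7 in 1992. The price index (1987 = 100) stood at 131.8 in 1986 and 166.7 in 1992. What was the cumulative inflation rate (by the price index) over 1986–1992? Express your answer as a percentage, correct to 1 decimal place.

Price-level change = 166.7 / 131.8 − 1 = 0.2648.

26.5%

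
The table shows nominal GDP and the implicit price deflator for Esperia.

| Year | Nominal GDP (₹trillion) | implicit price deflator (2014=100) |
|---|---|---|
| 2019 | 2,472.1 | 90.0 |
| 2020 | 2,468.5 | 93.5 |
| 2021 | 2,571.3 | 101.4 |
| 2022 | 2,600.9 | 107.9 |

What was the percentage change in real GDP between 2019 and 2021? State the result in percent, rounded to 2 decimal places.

-7.68%

Real GDP 2019 = 2472.1/0.900 = 2746.78.
Real GDP 2021 = 2571.3/1.014 = 2535.80.
Change = 2535.80/2746.78 − 1 = -0.0768.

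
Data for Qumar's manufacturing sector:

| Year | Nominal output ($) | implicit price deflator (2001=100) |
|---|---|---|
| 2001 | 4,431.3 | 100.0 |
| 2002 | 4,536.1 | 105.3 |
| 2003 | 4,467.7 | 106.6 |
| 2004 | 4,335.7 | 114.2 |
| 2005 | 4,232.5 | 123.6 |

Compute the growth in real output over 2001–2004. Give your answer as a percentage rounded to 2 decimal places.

-14.32%

Real output 2001 = 4431.3/1.000 = 4431.30.
Real output 2004 = 4335.7/1.142 = 3796.58.
Change = 3796.58/4431.30 − 1 = -0.1432.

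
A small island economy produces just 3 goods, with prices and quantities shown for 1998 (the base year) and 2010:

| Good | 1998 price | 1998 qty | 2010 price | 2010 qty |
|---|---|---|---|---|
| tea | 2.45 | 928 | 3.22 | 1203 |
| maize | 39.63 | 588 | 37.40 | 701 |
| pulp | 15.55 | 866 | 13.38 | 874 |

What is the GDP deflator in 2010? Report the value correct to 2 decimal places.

94.28

Nominal GDP 2010 = 3.22·1203 + 37.40·701 + 13.38·874 = 41785.18.
Real GDP 2010 (at 1998 prices) = 2.45·1203 + 39.63·701 + 15.55·874 = 44318.68.
Deflator = Nominal/Real × 100 = 41785.18/44318.68 × 100 = 94.283.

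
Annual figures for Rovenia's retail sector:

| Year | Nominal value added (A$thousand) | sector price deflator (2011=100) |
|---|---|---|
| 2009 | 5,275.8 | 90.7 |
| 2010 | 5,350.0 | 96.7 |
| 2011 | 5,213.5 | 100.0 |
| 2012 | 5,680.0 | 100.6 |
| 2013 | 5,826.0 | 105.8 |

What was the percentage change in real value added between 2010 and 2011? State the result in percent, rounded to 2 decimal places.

Real value added 2010 = 5350.0/0.967 = 5532.57.
Real value added 2011 = 5213.5/1.000 = 5213.50.
Change = 5213.50/5532.57 − 1 = -0.0577.

-5.77%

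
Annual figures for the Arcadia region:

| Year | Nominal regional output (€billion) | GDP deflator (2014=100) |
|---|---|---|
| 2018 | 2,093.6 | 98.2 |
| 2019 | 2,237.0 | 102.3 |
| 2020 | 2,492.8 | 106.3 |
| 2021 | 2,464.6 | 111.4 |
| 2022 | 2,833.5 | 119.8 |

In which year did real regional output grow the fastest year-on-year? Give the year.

2019: real = 2237.0/1.023 = 2186.71; growth vs 2018 (2131.98) = 2.57%.
2020: real = 2492.8/1.063 = 2345.06; growth vs 2019 (2186.71) = 7.24%.
2021: real = 2464.6/1.114 = 2212.39; growth vs 2020 (2345.06) = -5.66%.
2022: real = 2833.5/1.198 = 2365.19; growth vs 2021 (2212.39) = 6.91%.

2020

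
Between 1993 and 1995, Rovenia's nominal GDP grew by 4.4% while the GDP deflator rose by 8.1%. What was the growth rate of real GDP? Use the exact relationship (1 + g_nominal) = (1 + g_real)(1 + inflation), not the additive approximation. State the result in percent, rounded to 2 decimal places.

-3.42%

(1 + g_nom) = (1 + g_real)(1 + π), so g_real = 1.0440 / 1.0810 − 1 = -0.03423.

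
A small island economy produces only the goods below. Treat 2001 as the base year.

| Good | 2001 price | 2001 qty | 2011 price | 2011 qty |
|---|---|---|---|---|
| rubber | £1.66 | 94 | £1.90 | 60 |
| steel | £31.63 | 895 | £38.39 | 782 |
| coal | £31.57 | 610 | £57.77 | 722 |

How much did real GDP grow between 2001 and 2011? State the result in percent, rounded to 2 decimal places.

-0.20%

Real GDP 2001 = Nominal GDP 2001 = 1.66·94 + 31.63·895 + 31.57·610 = 47722.59.
Real GDP 2011 (at 2001 prices) = 1.66·60 + 31.63·782 + 31.57·722 = 47627.80.
Real growth = 47627.80/47722.59 − 1 = -0.0020.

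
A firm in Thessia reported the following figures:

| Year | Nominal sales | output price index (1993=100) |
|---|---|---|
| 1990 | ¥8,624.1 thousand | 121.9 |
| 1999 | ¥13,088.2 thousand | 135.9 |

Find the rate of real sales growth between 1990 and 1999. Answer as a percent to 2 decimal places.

36.13%

Real sales 1990 = 8624.1 / 1.219 = 7074.73.
Real sales 1999 = 13088.2 / 1.359 = 9630.76.
Real growth = 9630.76 / 7074.73 − 1 = 0.3613.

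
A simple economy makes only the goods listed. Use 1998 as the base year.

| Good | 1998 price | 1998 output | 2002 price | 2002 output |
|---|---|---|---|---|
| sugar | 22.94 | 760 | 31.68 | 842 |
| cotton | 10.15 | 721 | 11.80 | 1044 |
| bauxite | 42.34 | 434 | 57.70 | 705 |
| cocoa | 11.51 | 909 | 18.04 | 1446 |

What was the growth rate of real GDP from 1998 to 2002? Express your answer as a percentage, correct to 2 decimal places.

Real GDP 1998 = Nominal GDP 1998 = 22.94·760 + 10.15·721 + 42.34·434 + 11.51·909 = 53590.70.
Real GDP 2002 (at 1998 prices) = 22.94·842 + 10.15·1044 + 42.34·705 + 11.51·1446 = 76405.24.
Real growth = 76405.24/53590.70 − 1 = 0.4257.

42.57%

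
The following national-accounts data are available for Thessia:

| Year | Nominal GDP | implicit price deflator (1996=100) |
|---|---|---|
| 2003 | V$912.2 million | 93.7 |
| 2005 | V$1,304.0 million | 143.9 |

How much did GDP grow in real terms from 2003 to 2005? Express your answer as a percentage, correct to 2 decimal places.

-6.92%

Deflate each year: 2003 → 912.2/0.937 = 973.53; 2005 → 1304.0/1.439 = 906.18.
So real GDP changed by 906.18/973.53 − 1 = -0.0692, i.e. -6.92%.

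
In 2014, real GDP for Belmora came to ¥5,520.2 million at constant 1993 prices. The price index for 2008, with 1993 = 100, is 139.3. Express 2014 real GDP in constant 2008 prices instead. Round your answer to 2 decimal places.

Real GDP in 2008 prices = Real GDP in 1993 prices × (P_2008/P_1993) = 5520.2 × 1.393 = 7689.64.

¥7,689.64 million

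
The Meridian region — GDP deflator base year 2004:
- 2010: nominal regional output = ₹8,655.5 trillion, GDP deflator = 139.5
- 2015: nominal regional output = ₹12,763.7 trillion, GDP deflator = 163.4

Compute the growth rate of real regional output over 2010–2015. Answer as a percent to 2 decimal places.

25.89%

Real regional output 2010 = 8655.5 / 1.395 = 6204.66.
Real regional output 2015 = 12763.7 / 1.634 = 7811.32.
Real growth = 7811.32 / 6204.66 − 1 = 0.2589.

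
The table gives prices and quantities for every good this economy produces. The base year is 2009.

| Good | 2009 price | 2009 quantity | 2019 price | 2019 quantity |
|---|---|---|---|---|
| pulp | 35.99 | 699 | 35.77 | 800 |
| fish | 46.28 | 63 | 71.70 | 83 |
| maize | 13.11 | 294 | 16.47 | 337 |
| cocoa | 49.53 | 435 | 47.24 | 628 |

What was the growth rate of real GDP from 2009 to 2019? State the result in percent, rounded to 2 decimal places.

Real GDP 2009 = Nominal GDP 2009 = 35.99·699 + 46.28·63 + 13.11·294 + 49.53·435 = 53472.54.
Real GDP 2019 (at 2009 prices) = 35.99·800 + 46.28·83 + 13.11·337 + 49.53·628 = 68156.15.
Real growth = 68156.15/53472.54 − 1 = 0.2746.

27.46%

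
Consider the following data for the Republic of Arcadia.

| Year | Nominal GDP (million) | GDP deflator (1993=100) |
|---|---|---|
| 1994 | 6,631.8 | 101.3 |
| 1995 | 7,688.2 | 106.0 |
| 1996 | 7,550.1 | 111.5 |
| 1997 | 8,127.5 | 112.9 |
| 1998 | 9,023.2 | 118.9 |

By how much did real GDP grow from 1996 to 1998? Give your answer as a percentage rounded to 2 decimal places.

Real GDP 1996 = 7550.1/1.115 = 6771.39.
Real GDP 1998 = 9023.2/1.189 = 7588.90.
Change = 7588.90/6771.39 − 1 = 0.1207.

12.07%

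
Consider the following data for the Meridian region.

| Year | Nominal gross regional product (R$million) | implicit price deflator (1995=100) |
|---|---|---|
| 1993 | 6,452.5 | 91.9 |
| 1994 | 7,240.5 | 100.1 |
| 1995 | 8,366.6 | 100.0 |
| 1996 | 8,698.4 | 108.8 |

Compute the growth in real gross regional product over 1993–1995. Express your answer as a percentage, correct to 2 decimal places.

19.16%

Real gross regional product 1993 = 6452.5/0.919 = 7021.22.
Real gross regional product 1995 = 8366.6/1.000 = 8366.60.
Change = 8366.60/7021.22 − 1 = 0.1916.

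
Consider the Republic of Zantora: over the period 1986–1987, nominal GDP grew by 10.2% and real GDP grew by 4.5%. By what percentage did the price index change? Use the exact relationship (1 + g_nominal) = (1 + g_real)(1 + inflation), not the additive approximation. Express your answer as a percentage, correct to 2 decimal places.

5.45%

(1 + g_nom) = (1 + g_real)(1 + π), so π = 1.1020 / 1.0450 − 1 = 0.05455.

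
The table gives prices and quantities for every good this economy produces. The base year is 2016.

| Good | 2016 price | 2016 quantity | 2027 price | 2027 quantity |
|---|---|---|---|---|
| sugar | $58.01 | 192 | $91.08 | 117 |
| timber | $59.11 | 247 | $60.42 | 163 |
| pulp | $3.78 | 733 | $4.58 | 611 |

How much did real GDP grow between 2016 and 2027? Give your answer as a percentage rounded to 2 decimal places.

-34.30%

Real GDP 2016 = Nominal GDP 2016 = 58.01·192 + 59.11·247 + 3.78·733 = 28508.83.
Real GDP 2027 (at 2016 prices) = 58.01·117 + 59.11·163 + 3.78·611 = 18731.68.
Real growth = 18731.68/28508.83 − 1 = -0.3430.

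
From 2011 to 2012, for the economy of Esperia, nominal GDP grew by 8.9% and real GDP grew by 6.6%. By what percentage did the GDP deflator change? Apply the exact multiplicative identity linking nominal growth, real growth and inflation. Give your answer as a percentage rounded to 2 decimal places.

2.16%

(1 + g_nom) = (1 + g_real)(1 + π), so π = 1.0890 / 1.0660 − 1 = 0.02158.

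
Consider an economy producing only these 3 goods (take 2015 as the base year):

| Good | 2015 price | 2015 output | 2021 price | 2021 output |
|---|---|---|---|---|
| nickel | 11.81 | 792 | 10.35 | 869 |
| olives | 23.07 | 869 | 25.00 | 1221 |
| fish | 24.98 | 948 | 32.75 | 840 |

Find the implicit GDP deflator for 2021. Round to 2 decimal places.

Nominal GDP 2021 = 10.35·869 + 25.00·1221 + 32.75·840 = 67029.15.
Real GDP 2021 (at 2015 prices) = 11.81·869 + 23.07·1221 + 24.98·840 = 59414.56.
Deflator = Nominal/Real × 100 = 67029.15/59414.56 × 100 = 112.816.

112.82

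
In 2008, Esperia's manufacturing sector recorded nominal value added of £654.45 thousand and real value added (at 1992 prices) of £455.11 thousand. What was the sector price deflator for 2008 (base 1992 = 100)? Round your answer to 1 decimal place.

143.8

sector price deflator = (Nominal / Real) × 100 = 654.45 / 455.11 × 100 = 143.80.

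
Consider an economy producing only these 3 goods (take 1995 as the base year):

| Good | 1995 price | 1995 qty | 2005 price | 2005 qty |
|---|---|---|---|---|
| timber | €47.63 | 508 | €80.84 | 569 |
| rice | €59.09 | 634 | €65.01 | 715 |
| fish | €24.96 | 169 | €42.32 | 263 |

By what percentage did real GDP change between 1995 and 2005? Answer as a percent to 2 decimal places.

Real GDP 1995 = Nominal GDP 1995 = 47.63·508 + 59.09·634 + 24.96·169 = 65877.34.
Real GDP 2005 (at 1995 prices) = 47.63·569 + 59.09·715 + 24.96·263 = 75915.30.
Real growth = 75915.30/65877.34 − 1 = 0.1524.

15.24%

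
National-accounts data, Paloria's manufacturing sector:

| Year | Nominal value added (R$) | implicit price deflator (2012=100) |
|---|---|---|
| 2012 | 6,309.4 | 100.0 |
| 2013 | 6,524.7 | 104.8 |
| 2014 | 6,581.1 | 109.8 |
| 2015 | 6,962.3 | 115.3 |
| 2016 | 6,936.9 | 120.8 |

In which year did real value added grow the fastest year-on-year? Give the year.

2015

2013: real = 6524.7/1.048 = 6225.86; growth vs 2012 (6309.40) = -1.32%.
2014: real = 6581.1/1.098 = 5993.72; growth vs 2013 (6225.86) = -3.73%.
2015: real = 6962.3/1.153 = 6038.42; growth vs 2014 (5993.72) = 0.75%.
2016: real = 6936.9/1.208 = 5742.47; growth vs 2015 (6038.42) = -4.90%.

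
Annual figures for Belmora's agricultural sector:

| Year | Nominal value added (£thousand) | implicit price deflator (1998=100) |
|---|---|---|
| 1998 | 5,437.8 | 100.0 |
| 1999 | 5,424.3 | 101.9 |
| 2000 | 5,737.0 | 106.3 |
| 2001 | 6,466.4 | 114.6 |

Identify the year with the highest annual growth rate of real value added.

1999: real = 5424.3/1.019 = 5323.16; growth vs 1998 (5437.80) = -2.11%.
2000: real = 5737.0/1.063 = 5396.99; growth vs 1999 (5323.16) = 1.39%.
2001: real = 6466.4/1.146 = 5642.58; growth vs 2000 (5396.99) = 4.55%.

2001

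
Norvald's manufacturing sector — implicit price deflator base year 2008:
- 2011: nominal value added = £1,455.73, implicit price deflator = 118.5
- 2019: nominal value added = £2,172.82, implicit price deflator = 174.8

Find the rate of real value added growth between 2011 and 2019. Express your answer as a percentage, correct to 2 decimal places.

1.19%

Real value added 2011 = 1455.73 / 1.185 = 1228.46.
Real value added 2019 = 2172.82 / 1.748 = 1243.03.
Real growth = 1243.03 / 1228.46 − 1 = 0.0119.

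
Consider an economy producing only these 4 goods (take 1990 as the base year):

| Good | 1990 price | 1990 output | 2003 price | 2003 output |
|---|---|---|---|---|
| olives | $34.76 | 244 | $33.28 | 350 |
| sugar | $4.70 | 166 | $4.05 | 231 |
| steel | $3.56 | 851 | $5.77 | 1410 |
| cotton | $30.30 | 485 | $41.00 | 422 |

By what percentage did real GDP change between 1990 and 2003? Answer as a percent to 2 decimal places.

Real GDP 1990 = Nominal GDP 1990 = 34.76·244 + 4.70·166 + 3.56·851 + 30.30·485 = 26986.70.
Real GDP 2003 (at 1990 prices) = 34.76·350 + 4.70·231 + 3.56·1410 + 30.30·422 = 31057.90.
Real growth = 31057.90/26986.70 − 1 = 0.1509.

15.09%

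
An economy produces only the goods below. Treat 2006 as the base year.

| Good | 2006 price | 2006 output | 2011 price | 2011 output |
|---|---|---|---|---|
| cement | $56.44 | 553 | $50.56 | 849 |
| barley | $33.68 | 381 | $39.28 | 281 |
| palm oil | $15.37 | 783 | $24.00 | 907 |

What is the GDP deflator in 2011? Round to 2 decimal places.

106.18

Nominal GDP 2011 = 50.56·849 + 39.28·281 + 24.00·907 = 75731.12.
Real GDP 2011 (at 2006 prices) = 56.44·849 + 33.68·281 + 15.37·907 = 71322.23.
Deflator = Nominal/Real × 100 = 75731.12/71322.23 × 100 = 106.182.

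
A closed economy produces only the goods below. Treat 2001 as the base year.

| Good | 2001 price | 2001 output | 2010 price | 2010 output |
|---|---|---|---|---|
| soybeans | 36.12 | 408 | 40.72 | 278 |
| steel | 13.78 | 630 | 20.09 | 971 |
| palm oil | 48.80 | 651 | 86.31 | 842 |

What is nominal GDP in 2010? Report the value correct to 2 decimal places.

103500.57

Nominal GDP 2010 = Σ (p_2010 × q_2010) = 40.72·278 + 20.09·971 + 86.31·842 = 103500.57.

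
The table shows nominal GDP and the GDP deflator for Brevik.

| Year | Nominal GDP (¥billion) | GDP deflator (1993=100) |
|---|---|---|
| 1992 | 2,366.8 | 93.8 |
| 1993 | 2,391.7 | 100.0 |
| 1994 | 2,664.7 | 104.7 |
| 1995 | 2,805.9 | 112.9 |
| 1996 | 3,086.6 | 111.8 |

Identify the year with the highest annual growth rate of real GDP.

1996

1993: real = 2391.7/1.000 = 2391.70; growth vs 1992 (2523.24) = -5.21%.
1994: real = 2664.7/1.047 = 2545.08; growth vs 1993 (2391.70) = 6.41%.
1995: real = 2805.9/1.129 = 2485.30; growth vs 1994 (2545.08) = -2.35%.
1996: real = 3086.6/1.118 = 2760.82; growth vs 1995 (2485.30) = 11.09%.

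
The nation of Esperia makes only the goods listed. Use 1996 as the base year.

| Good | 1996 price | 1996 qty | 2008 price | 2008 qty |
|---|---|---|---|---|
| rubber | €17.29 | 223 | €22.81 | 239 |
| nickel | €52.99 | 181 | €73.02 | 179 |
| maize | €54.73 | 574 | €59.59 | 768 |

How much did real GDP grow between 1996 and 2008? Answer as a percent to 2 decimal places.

24.05%

Real GDP 1996 = Nominal GDP 1996 = 17.29·223 + 52.99·181 + 54.73·574 = 44861.88.
Real GDP 2008 (at 1996 prices) = 17.29·239 + 52.99·179 + 54.73·768 = 55650.16.
Real growth = 55650.16/44861.88 − 1 = 0.2405.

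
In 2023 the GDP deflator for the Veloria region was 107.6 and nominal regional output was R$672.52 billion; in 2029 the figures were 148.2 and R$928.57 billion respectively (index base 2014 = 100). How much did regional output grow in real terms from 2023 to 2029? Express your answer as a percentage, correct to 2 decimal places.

Deflate each year: 2023 → 672.52/1.076 = 625.02; 2029 → 928.57/1.482 = 626.57.
So real regional output changed by 626.57/625.02 − 1 = 0.0025, i.e. 0.25%.

0.25%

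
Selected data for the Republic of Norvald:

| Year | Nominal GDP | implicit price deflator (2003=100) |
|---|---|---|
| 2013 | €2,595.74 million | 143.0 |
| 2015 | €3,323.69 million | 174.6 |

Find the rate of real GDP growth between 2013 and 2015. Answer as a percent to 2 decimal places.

4.87%

Deflate each year: 2013 → 2595.74/1.430 = 1815.20; 2015 → 3323.69/1.746 = 1903.60.
So real GDP changed by 1903.60/1815.20 − 1 = 0.0487, i.e. 4.87%.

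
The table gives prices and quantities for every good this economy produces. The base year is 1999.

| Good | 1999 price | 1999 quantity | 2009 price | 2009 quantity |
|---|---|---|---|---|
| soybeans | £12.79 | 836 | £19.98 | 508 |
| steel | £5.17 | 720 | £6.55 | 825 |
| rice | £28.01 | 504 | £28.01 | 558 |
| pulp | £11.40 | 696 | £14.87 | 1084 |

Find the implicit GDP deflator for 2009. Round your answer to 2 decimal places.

Nominal GDP 2009 = 19.98·508 + 6.55·825 + 28.01·558 + 14.87·1084 = 47302.25.
Real GDP 2009 (at 1999 prices) = 12.79·508 + 5.17·825 + 28.01·558 + 11.40·1084 = 38749.75.
Deflator = Nominal/Real × 100 = 47302.25/38749.75 × 100 = 122.071.

122.07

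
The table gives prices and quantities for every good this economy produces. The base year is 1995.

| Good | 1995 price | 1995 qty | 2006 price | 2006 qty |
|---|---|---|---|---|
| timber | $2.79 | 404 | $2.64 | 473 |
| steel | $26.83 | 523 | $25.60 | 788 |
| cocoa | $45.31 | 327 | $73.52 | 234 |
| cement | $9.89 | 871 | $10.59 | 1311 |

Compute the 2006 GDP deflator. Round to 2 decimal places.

Nominal GDP 2006 = 2.64·473 + 25.60·788 + 73.52·234 + 10.59·1311 = 52508.69.
Real GDP 2006 (at 1995 prices) = 2.79·473 + 26.83·788 + 45.31·234 + 9.89·1311 = 46030.04.
Deflator = Nominal/Real × 100 = 52508.69/46030.04 × 100 = 114.075.

114.07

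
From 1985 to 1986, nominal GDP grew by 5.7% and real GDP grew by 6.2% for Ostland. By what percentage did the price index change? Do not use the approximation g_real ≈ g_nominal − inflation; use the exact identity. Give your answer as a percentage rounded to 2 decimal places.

-0.47%

(1 + g_nom) = (1 + g_real)(1 + π), so π = 1.0570 / 1.0620 − 1 = -0.00471.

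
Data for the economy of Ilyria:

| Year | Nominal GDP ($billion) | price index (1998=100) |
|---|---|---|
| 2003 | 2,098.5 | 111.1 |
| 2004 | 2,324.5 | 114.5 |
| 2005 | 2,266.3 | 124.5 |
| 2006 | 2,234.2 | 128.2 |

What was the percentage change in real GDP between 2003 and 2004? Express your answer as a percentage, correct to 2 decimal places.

Real GDP 2003 = 2098.5/1.111 = 1888.84.
Real GDP 2004 = 2324.5/1.145 = 2030.13.
Change = 2030.13/1888.84 − 1 = 0.0748.

7.48%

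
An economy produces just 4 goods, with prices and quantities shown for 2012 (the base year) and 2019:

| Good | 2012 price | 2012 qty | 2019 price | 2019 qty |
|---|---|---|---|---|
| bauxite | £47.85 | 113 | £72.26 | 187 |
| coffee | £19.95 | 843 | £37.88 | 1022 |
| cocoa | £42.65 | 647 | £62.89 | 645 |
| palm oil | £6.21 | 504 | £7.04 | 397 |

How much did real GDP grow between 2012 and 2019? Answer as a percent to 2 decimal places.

12.02%

Real GDP 2012 = Nominal GDP 2012 = 47.85·113 + 19.95·843 + 42.65·647 + 6.21·504 = 52949.29.
Real GDP 2019 (at 2012 prices) = 47.85·187 + 19.95·1022 + 42.65·645 + 6.21·397 = 59311.47.
Real growth = 59311.47/52949.29 − 1 = 0.1202.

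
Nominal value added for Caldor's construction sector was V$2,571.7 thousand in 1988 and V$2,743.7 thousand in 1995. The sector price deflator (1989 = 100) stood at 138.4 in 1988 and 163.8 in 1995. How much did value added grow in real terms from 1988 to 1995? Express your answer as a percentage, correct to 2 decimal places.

Real value added 1988 = 2571.7 / 1.384 = 1858.16.
Real value added 1995 = 2743.7 / 1.638 = 1675.03.
Real growth = 1675.03 / 1858.16 − 1 = -0.0986.

-9.86%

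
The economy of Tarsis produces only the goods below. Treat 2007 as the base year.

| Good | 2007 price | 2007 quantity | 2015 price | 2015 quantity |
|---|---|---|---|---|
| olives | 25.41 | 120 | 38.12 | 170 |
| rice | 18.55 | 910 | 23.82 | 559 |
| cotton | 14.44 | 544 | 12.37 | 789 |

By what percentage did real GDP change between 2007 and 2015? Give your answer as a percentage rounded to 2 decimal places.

Real GDP 2007 = Nominal GDP 2007 = 25.41·120 + 18.55·910 + 14.44·544 = 27785.06.
Real GDP 2015 (at 2007 prices) = 25.41·170 + 18.55·559 + 14.44·789 = 26082.31.
Real growth = 26082.31/27785.06 − 1 = -0.0613.

-6.13%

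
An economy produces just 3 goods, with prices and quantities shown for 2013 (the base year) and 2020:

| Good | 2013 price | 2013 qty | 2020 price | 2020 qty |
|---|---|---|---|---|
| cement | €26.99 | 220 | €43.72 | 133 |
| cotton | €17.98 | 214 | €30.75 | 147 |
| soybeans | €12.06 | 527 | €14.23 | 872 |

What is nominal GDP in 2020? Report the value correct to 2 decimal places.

Nominal GDP 2020 = Σ (p_2020 × q_2020) = 43.72·133 + 30.75·147 + 14.23·872 = 22743.57.

€22743.57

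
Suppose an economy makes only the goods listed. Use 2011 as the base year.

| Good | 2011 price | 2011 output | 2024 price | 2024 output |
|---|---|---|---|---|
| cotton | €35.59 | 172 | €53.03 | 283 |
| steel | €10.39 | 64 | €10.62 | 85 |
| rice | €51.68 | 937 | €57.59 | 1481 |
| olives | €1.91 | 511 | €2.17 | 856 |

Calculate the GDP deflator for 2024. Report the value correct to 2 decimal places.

115.63

Nominal GDP 2024 = 53.03·283 + 10.62·85 + 57.59·1481 + 2.17·856 = 103058.50.
Real GDP 2024 (at 2011 prices) = 35.59·283 + 10.39·85 + 51.68·1481 + 1.91·856 = 89128.16.
Deflator = Nominal/Real × 100 = 103058.50/89128.16 × 100 = 115.630.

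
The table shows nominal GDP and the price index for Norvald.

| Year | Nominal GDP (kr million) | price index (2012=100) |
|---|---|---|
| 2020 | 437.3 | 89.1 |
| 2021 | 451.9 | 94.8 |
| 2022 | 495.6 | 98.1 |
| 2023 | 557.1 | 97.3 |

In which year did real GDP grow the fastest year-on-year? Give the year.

2023

2021: real = 451.9/0.948 = 476.69; growth vs 2020 (490.80) = -2.87%.
2022: real = 495.6/0.981 = 505.20; growth vs 2021 (476.69) = 5.98%.
2023: real = 557.1/0.973 = 572.56; growth vs 2022 (505.20) = 13.33%.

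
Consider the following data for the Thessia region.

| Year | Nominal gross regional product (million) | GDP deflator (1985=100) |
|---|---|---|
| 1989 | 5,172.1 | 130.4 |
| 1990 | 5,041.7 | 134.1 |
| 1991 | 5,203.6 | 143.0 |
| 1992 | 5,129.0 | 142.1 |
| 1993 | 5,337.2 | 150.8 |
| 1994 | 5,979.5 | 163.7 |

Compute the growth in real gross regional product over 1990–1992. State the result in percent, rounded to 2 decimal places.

-4.00%

Real gross regional product 1990 = 5041.7/1.341 = 3759.66.
Real gross regional product 1992 = 5129.0/1.421 = 3609.43.
Change = 3609.43/3759.66 − 1 = -0.0400.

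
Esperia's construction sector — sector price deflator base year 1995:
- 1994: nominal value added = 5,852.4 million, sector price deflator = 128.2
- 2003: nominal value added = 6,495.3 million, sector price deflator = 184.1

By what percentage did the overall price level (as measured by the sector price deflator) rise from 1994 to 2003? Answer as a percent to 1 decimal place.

Price-level change = 184.1 / 128.2 − 1 = 0.4360.

43.6%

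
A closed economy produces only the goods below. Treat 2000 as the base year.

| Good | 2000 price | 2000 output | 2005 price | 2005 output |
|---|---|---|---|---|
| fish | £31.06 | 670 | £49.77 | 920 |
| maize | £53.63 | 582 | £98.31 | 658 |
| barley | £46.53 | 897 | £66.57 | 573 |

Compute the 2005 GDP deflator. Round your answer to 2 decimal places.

Nominal GDP 2005 = 49.77·920 + 98.31·658 + 66.57·573 = 148620.99.
Real GDP 2005 (at 2000 prices) = 31.06·920 + 53.63·658 + 46.53·573 = 90525.43.
Deflator = Nominal/Real × 100 = 148620.99/90525.43 × 100 = 164.176.

164.18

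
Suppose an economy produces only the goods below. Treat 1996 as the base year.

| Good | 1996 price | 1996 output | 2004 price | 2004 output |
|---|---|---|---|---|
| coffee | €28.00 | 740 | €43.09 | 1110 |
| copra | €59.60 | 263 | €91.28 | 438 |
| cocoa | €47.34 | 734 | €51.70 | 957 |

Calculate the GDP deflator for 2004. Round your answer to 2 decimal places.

133.95

Nominal GDP 2004 = 43.09·1110 + 91.28·438 + 51.70·957 = 137287.44.
Real GDP 2004 (at 1996 prices) = 28.00·1110 + 59.60·438 + 47.34·957 = 102489.18.
Deflator = Nominal/Real × 100 = 137287.44/102489.18 × 100 = 133.953.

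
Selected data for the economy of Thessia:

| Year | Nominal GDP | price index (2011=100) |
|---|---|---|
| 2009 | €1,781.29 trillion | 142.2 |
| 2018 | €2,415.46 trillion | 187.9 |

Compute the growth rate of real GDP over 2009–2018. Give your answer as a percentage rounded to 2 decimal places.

Real GDP 2009 = 1781.29 / 1.422 = 1252.67.
Real GDP 2018 = 2415.46 / 1.879 = 1285.50.
Real growth = 1285.50 / 1252.67 − 1 = 0.0262.

2.62%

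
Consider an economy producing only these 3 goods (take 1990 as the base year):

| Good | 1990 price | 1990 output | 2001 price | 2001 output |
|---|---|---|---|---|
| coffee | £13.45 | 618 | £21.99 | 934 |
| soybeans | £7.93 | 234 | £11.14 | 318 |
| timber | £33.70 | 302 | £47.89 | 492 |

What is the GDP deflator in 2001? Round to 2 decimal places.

Nominal GDP 2001 = 21.99·934 + 11.14·318 + 47.89·492 = 47643.06.
Real GDP 2001 (at 1990 prices) = 13.45·934 + 7.93·318 + 33.70·492 = 31664.44.
Deflator = Nominal/Real × 100 = 47643.06/31664.44 × 100 = 150.462.

150.46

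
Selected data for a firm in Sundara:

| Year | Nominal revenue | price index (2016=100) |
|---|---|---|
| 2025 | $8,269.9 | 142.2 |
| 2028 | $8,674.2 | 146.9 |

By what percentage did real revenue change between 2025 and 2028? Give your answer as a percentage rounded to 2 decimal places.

1.53%

Deflate each year: 2025 → 8269.9/1.422 = 5815.68; 2028 → 8674.2/1.469 = 5904.83.
So real revenue changed by 5904.83/5815.68 − 1 = 0.0153, i.e. 1.53%.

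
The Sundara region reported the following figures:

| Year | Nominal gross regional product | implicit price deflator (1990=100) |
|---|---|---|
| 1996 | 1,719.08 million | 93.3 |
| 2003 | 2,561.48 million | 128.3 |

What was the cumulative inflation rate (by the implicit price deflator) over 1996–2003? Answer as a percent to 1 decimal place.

37.5%

Price-level change = 128.3 / 93.3 − 1 = 0.3751.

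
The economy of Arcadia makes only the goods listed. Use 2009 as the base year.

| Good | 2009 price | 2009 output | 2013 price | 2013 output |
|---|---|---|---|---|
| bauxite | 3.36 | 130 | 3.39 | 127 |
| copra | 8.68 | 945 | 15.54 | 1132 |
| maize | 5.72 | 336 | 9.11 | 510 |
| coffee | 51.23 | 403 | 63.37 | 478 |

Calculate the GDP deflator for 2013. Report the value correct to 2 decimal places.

Nominal GDP 2013 = 3.39·127 + 15.54·1132 + 9.11·510 + 63.37·478 = 52958.77.
Real GDP 2013 (at 2009 prices) = 3.36·127 + 8.68·1132 + 5.72·510 + 51.23·478 = 37657.62.
Deflator = Nominal/Real × 100 = 52958.77/37657.62 × 100 = 140.632.

140.63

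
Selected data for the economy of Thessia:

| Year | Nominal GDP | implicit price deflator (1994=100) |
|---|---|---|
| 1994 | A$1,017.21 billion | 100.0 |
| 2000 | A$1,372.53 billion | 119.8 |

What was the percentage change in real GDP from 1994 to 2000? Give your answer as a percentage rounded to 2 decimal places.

Real GDP 1994 = 1017.21 / 1.000 = 1017.21.
Real GDP 2000 = 1372.53 / 1.198 = 1145.68.
Real growth = 1145.68 / 1017.21 − 1 = 0.1263.

12.63%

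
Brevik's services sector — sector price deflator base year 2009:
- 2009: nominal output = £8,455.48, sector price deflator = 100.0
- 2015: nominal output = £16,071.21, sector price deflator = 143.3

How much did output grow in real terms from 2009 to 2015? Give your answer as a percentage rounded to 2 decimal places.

32.64%

Deflate each year: 2009 → 8455.48/1.000 = 8455.48; 2015 → 16071.21/1.433 = 11215.08.
So real output changed by 11215.08/8455.48 − 1 = 0.3264, i.e. 32.64%.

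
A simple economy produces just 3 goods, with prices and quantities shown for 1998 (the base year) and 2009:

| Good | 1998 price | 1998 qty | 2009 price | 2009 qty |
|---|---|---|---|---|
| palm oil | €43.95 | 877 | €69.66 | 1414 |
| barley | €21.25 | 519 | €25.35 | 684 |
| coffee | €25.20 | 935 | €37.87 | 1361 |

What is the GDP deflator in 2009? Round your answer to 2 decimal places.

150.82

Nominal GDP 2009 = 69.66·1414 + 25.35·684 + 37.87·1361 = 167379.71.
Real GDP 2009 (at 1998 prices) = 43.95·1414 + 21.25·684 + 25.20·1361 = 110977.50.
Deflator = Nominal/Real × 100 = 167379.71/110977.50 × 100 = 150.823.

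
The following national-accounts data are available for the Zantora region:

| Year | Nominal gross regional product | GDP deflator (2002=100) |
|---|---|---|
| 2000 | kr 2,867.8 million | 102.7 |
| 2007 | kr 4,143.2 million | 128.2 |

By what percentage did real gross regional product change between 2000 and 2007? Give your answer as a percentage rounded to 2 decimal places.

Real gross regional product 2000 = 2867.8 / 1.027 = 2792.41.
Real gross regional product 2007 = 4143.2 / 1.282 = 3231.83.
Real growth = 3231.83 / 2792.41 − 1 = 0.1574.

15.74%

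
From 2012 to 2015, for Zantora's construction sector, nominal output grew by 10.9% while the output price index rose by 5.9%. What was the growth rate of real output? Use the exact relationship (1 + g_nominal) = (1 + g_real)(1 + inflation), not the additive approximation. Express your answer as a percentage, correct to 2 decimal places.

4.72%

(1 + g_nom) = (1 + g_real)(1 + π), so g_real = 1.1090 / 1.0590 − 1 = 0.04721.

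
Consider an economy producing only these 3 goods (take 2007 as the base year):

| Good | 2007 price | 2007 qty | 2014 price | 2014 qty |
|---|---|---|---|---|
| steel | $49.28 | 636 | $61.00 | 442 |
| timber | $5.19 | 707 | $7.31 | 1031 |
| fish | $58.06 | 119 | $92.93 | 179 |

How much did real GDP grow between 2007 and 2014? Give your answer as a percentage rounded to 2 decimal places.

Real GDP 2007 = Nominal GDP 2007 = 49.28·636 + 5.19·707 + 58.06·119 = 41920.55.
Real GDP 2014 (at 2007 prices) = 49.28·442 + 5.19·1031 + 58.06·179 = 37525.39.
Real growth = 37525.39/41920.55 − 1 = -0.1048.

-10.48%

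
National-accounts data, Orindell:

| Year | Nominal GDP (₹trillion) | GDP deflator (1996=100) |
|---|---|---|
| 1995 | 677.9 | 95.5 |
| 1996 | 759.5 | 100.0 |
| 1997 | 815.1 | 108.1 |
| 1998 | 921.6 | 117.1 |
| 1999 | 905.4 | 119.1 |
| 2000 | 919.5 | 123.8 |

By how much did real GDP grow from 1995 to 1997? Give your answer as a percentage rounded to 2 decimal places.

Real GDP 1995 = 677.9/0.955 = 709.84.
Real GDP 1997 = 815.1/1.081 = 754.02.
Change = 754.02/709.84 − 1 = 0.0622.

6.22%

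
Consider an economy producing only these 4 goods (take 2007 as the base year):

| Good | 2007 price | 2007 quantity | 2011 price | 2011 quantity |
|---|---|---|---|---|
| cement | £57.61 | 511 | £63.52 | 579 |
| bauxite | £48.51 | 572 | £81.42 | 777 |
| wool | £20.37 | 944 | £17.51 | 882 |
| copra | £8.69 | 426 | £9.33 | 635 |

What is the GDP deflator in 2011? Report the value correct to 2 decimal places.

Nominal GDP 2011 = 63.52·579 + 81.42·777 + 17.51·882 + 9.33·635 = 121409.79.
Real GDP 2011 (at 2007 prices) = 57.61·579 + 48.51·777 + 20.37·882 + 8.69·635 = 94532.95.
Deflator = Nominal/Real × 100 = 121409.79/94532.95 × 100 = 128.431.

128.43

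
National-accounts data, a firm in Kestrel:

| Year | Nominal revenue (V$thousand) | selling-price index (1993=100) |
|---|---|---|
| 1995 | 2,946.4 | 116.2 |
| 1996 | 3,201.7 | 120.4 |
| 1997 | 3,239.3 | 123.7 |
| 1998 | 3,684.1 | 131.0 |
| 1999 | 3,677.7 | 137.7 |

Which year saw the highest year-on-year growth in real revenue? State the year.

1996: real = 3201.7/1.204 = 2659.22; growth vs 1995 (2535.63) = 4.87%.
1997: real = 3239.3/1.237 = 2618.67; growth vs 1996 (2659.22) = -1.52%.
1998: real = 3684.1/1.310 = 2812.29; growth vs 1997 (2618.67) = 7.39%.
1999: real = 3677.7/1.377 = 2670.81; growth vs 1998 (2812.29) = -5.03%.

1998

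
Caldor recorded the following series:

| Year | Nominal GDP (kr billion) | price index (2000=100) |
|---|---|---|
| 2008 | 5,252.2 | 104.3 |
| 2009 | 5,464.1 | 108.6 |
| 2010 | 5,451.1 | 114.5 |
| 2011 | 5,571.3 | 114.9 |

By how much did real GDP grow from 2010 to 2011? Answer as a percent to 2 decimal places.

Real GDP 2010 = 5451.1/1.145 = 4760.79.
Real GDP 2011 = 5571.3/1.149 = 4848.83.
Change = 4848.83/4760.79 − 1 = 0.0185.

1.85%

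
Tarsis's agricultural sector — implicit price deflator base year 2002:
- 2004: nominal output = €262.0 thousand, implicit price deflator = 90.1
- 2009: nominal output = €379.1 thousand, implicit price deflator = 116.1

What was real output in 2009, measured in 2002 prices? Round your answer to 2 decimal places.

Real output = Nominal / (implicit price deflator/100) = 379.1 / 1.161 = 326.53.

€326.53 thousand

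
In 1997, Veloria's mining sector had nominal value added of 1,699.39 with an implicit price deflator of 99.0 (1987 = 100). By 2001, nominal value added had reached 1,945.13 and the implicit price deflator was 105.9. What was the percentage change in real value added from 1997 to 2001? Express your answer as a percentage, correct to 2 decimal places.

Deflate each year: 1997 → 1699.39/0.990 = 1716.56; 2001 → 1945.13/1.059 = 1836.76.
So real value added changed by 1836.76/1716.56 − 1 = 0.0700, i.e. 7.00%.

7.00%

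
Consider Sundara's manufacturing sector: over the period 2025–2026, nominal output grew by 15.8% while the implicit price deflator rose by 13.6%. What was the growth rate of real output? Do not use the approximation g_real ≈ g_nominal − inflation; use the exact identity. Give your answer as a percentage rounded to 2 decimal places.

1.94%

(1 + g_nom) = (1 + g_real)(1 + π), so g_real = 1.1580 / 1.1360 − 1 = 0.01937.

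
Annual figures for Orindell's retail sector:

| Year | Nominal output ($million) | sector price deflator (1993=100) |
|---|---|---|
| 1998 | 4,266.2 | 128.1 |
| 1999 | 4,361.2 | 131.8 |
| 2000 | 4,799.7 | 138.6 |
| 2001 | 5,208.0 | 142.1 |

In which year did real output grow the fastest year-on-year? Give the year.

1999: real = 4361.2/1.318 = 3308.95; growth vs 1998 (3330.37) = -0.64%.
2000: real = 4799.7/1.386 = 3462.99; growth vs 1999 (3308.95) = 4.66%.
2001: real = 5208.0/1.421 = 3665.02; growth vs 2000 (3462.99) = 5.83%.

2001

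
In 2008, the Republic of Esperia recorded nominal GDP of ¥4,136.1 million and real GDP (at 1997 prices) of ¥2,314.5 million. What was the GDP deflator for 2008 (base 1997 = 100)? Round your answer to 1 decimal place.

GDP deflator = (Nominal / Real) × 100 = 4136.1 / 2314.5 × 100 = 178.70.

178.7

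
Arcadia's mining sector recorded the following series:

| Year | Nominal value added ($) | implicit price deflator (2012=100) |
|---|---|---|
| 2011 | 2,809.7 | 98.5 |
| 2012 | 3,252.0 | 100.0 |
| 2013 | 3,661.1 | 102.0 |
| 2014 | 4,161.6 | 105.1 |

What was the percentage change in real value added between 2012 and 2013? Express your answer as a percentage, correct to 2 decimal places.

10.37%

Real value added 2012 = 3252.0/1.000 = 3252.00.
Real value added 2013 = 3661.1/1.020 = 3589.31.
Change = 3589.31/3252.00 − 1 = 0.1037.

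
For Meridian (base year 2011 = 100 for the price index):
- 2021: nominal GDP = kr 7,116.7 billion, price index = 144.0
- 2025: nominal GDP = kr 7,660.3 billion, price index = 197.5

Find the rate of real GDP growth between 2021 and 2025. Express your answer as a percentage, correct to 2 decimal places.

Deflate each year: 2021 → 7116.7/1.440 = 4942.15; 2025 → 7660.3/1.975 = 3878.63.
So real GDP changed by 3878.63/4942.15 − 1 = -0.2152, i.e. -21.52%.

-21.52%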